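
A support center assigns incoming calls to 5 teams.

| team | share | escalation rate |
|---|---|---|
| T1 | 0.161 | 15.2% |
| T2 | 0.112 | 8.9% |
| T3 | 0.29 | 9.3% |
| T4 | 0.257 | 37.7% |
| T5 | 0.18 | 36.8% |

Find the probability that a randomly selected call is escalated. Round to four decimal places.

0.2245

Summing over the partition,
P(E) = P(E|T1)·P(T1) + P(E|T2)·P(T2) + P(E|T3)·P(T3) + P(E|T4)·P(T4) + P(E|T5)·P(T5)
      = 0.152·0.161 + 0.089·0.112 + 0.093·0.29 + 0.377·0.257 + 0.368·0.18
      = 0.024472 + 0.009968 + 0.02697 + 0.096889 + 0.06624 = 0.224539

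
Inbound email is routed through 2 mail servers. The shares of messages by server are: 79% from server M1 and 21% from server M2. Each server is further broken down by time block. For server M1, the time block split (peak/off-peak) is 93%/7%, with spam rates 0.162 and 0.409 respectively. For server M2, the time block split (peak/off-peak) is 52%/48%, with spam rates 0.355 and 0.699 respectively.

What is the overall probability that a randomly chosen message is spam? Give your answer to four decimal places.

P(S|M1) = 0.93·0.162 + 0.07·0.409 = 0.15066 + 0.02863 = 0.17929
P(S|M2) = 0.52·0.355 + 0.48·0.699 = 0.1846 + 0.33552 = 0.52012
Then overall,
P(S) = 0.79·0.17929 + 0.21·0.52012
      = 0.1416391 + 0.1092252 = 0.2508643

P(S) ≈ 0.2509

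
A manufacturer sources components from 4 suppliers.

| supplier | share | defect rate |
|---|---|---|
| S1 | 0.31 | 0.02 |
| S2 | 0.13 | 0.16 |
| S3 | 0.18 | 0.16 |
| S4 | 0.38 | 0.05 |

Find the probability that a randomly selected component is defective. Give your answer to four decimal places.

P(D) ≈ 0.0748

Using total probability over the partition,
P(D) = P(D|S1)·P(S1) + P(D|S2)·P(S2) + P(D|S3)·P(S3) + P(D|S4)·P(S4)
      = 0.02·0.31 + 0.16·0.13 + 0.16·0.18 + 0.05·0.38
      = 0.0062 + 0.0208 + 0.0288 + 0.019 = 0.0748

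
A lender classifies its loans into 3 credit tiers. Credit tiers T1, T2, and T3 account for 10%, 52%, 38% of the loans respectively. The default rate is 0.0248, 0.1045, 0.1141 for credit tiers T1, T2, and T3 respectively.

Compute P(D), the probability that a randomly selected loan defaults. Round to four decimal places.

P(D) ≈ 0.1002

By the law of total probability,
P(D) = P(D|T1)·P(T1) + P(D|T2)·P(T2) + P(D|T3)·P(T3)
      = 0.0248·0.1 + 0.1045·0.52 + 0.1141·0.38
      = 0.00248 + 0.05434 + 0.043358 = 0.100178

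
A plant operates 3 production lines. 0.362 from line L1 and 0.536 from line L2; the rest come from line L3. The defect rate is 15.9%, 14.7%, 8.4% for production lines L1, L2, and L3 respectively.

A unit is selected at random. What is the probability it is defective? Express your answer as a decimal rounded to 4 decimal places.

P(D) ≈ 0.1449

P(L3) = 1 − (0.362 + 0.536) = 0.102.
P(D) = P(D|L1)·P(L1) + P(D|L2)·P(L2) + P(D|L3)·P(L3)
      = 0.159·0.362 + 0.147·0.536 + 0.084·0.102
      = 0.057558 + 0.078792 + 0.008568 = 0.144918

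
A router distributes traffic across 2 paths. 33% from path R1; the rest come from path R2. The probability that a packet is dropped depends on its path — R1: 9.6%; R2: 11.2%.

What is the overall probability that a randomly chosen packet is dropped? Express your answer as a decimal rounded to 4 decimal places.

P(R2) = 1 − (0.33) = 0.67.
P(L) = P(L|R1)·P(R1) + P(L|R2)·P(R2)
      = 0.096·0.33 + 0.112·0.67
      = 0.03168 + 0.07504 = 0.10672

P(L) ≈ 0.1067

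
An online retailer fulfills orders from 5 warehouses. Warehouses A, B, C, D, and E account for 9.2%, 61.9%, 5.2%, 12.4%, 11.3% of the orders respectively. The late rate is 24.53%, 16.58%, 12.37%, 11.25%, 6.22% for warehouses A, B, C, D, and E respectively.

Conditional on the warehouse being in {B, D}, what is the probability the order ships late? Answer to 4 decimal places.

Let S = {B, D}.
P(S) = 0.619 + 0.124 = 0.743.
P(L ∩ S) = 0.1658·0.619 + 0.1125·0.124 = 0.1026302 + 0.01395 = 0.1165802.
P(L | S) = 0.1165802 / 0.743 = 0.156905…

P(L|S) ≈ 0.1569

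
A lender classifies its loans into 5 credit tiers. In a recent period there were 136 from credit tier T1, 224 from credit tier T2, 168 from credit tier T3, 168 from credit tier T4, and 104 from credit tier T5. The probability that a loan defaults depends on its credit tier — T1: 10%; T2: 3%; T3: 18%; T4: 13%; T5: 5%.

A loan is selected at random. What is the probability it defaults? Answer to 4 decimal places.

Total: 136 + 224 + 168 + 168 + 104 = 800.
P(T1) = 136/800 = 0.17. P(T2) = 224/800 = 0.28. P(T3) = 168/800 = 0.21. P(T4) = 168/800 = 0.21. P(T5) = 104/800 = 0.13.
P(D) = P(D|T1)·P(T1) + P(D|T2)·P(T2) + P(D|T3)·P(T3) + P(D|T4)·P(T4) + P(D|T5)·P(T5)
      = 0.1·0.17 + 0.03·0.28 + 0.18·0.21 + 0.13·0.21 + 0.05·0.13
      = 0.017 + 0.0084 + 0.0378 + 0.0273 + 0.0065 = 0.097

0.0970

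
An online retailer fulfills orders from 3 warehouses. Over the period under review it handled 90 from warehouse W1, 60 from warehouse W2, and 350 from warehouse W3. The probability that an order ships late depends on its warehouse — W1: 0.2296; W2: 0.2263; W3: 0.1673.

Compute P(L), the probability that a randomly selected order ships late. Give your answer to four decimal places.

0.1856

Total: 90 + 60 + 350 = 500.
P(W1) = 90/500 = 0.18. P(W2) = 60/500 = 0.12. P(W3) = 350/500 = 0.7.
Summing over the partition,
P(L) = P(L|W1)·P(W1) + P(L|W2)·P(W2) + P(L|W3)·P(W3)
      = 0.2296·0.18 + 0.2263·0.12 + 0.1673·0.7
      = 0.041328 + 0.027156 + 0.11711 = 0.185594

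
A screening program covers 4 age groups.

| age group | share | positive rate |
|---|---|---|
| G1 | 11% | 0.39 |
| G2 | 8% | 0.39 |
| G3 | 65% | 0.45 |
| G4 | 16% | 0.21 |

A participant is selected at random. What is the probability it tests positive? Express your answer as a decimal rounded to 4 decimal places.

P(T) ≈ 0.4002

P(T) = P(T|G1)·P(G1) + P(T|G2)·P(G2) + P(T|G3)·P(G3) + P(T|G4)·P(G4)
      = 0.39·0.11 + 0.39·0.08 + 0.45·0.65 + 0.21·0.16
      = 0.0429 + 0.0312 + 0.2925 + 0.0336 = 0.4002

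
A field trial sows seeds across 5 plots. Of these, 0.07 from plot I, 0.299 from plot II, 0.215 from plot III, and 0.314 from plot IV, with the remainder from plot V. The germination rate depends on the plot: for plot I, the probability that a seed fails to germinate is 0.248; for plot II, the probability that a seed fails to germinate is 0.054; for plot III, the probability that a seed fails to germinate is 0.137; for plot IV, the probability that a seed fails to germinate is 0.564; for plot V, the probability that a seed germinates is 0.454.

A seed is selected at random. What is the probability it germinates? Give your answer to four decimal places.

P(G) ≈ 0.7043

P(V) = 1 − (0.07 + 0.299 + 0.215 + 0.314) = 0.102.
P(G|I) = 1 − 0.248 = 0.752.
P(G|II) = 1 − 0.054 = 0.946.
P(G|III) = 1 − 0.137 = 0.863.
P(G|IV) = 1 − 0.564 = 0.436.
P(G) = P(G|I)·P(I) + P(G|II)·P(II) + P(G|III)·P(III) + P(G|IV)·P(IV) + P(G|V)·P(V)
      = 0.752·0.07 + 0.946·0.299 + 0.863·0.215 + 0.436·0.314 + 0.454·0.102
      = 0.05264 + 0.282854 + 0.185545 + 0.136904 + 0.046308 = 0.704251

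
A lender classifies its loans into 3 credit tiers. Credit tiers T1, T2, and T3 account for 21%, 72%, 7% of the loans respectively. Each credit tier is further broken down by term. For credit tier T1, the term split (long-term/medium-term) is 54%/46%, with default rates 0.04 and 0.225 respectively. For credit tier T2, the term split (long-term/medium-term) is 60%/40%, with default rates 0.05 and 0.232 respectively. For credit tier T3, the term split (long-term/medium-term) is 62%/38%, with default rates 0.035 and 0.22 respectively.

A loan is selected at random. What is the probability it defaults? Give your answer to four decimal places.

P(D|T1) = 0.54·0.04 + 0.46·0.225 = 0.0216 + 0.1035 = 0.1251
P(D|T2) = 0.6·0.05 + 0.4·0.232 = 0.03 + 0.0928 = 0.1228
P(D|T3) = 0.62·0.035 + 0.38·0.22 = 0.0217 + 0.0836 = 0.1053
By total probability over the outer partition,
P(D) = 0.21·0.1251 + 0.72·0.1228 + 0.07·0.1053
      = 0.026271 + 0.088416 + 0.007371 = 0.122058

P(D) ≈ 0.1221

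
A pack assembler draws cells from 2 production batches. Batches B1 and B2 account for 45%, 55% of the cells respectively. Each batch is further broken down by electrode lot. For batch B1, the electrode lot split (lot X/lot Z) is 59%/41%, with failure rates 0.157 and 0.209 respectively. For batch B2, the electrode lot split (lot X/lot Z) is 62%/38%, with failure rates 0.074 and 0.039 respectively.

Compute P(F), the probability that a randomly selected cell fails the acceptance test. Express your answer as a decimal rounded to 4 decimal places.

0.1136

P(F|B1) = 0.59·0.157 + 0.41·0.209 = 0.09263 + 0.08569 = 0.17832
P(F|B2) = 0.62·0.074 + 0.38·0.039 = 0.04588 + 0.01482 = 0.0607
By total probability over the outer partition,
P(F) = 0.45·0.17832 + 0.55·0.0607
      = 0.080244 + 0.033385 = 0.113629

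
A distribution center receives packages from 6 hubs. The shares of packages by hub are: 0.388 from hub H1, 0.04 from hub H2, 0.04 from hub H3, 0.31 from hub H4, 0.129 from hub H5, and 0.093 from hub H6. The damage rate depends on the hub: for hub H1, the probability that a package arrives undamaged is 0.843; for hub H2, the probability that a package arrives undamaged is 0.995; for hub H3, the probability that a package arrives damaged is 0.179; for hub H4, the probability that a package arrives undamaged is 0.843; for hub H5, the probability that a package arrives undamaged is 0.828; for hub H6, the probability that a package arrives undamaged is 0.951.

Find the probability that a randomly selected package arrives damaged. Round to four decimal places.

0.1437

P(D|H1) = 1 − 0.843 = 0.157.
P(D|H2) = 1 − 0.995 = 0.005.
P(D|H4) = 1 − 0.843 = 0.157.
P(D|H5) = 1 − 0.828 = 0.172.
P(D|H6) = 1 − 0.951 = 0.049.
P(D) = P(D|H1)·P(H1) + P(D|H2)·P(H2) + P(D|H3)·P(H3) + P(D|H4)·P(H4) + P(D|H5)·P(H5) + P(D|H6)·P(H6)
      = 0.157·0.388 + 0.005·0.04 + 0.179·0.04 + 0.157·0.31 + 0.172·0.129 + 0.049·0.093
      = 0.060916 + 0.0002 + 0.00716 + 0.04867 + 0.022188 + 0.004557 = 0.143691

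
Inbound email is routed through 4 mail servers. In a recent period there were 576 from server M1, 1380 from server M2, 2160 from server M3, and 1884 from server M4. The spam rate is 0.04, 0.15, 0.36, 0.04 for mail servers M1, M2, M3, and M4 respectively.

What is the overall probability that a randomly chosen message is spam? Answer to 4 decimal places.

0.1805

Total: 576 + 1380 + 2160 + 1884 = 6000.
P(M1) = 576/6000 = 0.096. P(M2) = 1380/6000 = 0.23. P(M3) = 2160/6000 = 0.36. P(M4) = 1884/6000 = 0.314.
By the law of total probability,
P(S) = P(S|M1)·P(M1) + P(S|M2)·P(M2) + P(S|M3)·P(M3) + P(S|M4)·P(M4)
      = 0.04·0.096 + 0.15·0.23 + 0.36·0.36 + 0.04·0.314
      = 0.00384 + 0.0345 + 0.1296 + 0.01256 = 0.1805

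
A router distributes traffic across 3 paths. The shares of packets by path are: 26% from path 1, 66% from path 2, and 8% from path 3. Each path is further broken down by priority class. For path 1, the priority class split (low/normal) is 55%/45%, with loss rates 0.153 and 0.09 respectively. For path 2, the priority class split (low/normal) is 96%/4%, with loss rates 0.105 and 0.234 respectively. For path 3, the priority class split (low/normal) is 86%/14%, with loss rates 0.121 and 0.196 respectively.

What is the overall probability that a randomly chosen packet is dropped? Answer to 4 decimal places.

P(L|1) = 0.55·0.153 + 0.45·0.09 = 0.08415 + 0.0405 = 0.12465
P(L|2) = 0.96·0.105 + 0.04·0.234 = 0.1008 + 0.00936 = 0.11016
P(L|3) = 0.86·0.121 + 0.14·0.196 = 0.10406 + 0.02744 = 0.1315
By total probability over the outer partition,
P(L) = 0.26·0.12465 + 0.66·0.11016 + 0.08·0.1315
      = 0.032409 + 0.0727056 + 0.01052 = 0.1156346

0.1156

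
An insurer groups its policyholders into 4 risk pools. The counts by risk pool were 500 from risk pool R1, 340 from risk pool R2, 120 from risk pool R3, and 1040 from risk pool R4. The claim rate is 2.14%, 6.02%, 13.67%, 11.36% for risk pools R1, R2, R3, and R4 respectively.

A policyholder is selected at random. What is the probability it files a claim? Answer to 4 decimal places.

Total: 500 + 340 + 120 + 1040 = 2000.
P(R1) = 500/2000 = 0.25. P(R2) = 340/2000 = 0.17. P(R3) = 120/2000 = 0.06. P(R4) = 1040/2000 = 0.52.
Summing over the partition,
P(C) = P(C|R1)·P(R1) + P(C|R2)·P(R2) + P(C|R3)·P(R3) + P(C|R4)·P(R4)
      = 0.0214·0.25 + 0.0602·0.17 + 0.1367·0.06 + 0.1136·0.52
      = 0.00535 + 0.010234 + 0.008202 + 0.059072 = 0.082858

P(C) ≈ 0.0829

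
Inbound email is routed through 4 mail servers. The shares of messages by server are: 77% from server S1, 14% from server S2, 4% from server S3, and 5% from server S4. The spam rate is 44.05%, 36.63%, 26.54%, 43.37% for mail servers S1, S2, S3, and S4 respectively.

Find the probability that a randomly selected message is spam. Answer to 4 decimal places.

P(S) ≈ 0.4228

P(S) = P(S|S1)·P(S1) + P(S|S2)·P(S2) + P(S|S3)·P(S3) + P(S|S4)·P(S4)
      = 0.4405·0.77 + 0.3663·0.14 + 0.2654·0.04 + 0.4337·0.05
      = 0.339185 + 0.051282 + 0.010616 + 0.021685 = 0.422768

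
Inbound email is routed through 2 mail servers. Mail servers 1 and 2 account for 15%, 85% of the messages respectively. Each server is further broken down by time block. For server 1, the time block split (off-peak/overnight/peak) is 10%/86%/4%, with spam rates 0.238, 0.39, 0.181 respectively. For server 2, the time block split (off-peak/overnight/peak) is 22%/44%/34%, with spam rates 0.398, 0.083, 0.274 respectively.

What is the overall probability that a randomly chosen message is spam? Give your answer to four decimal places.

P(S|1) = 0.1·0.238 + 0.86·0.39 + 0.04·0.181 = 0.0238 + 0.3354 + 0.00724 = 0.36644
P(S|2) = 0.22·0.398 + 0.44·0.083 + 0.34·0.274 = 0.08756 + 0.03652 + 0.09316 = 0.21724
Then overall,
P(S) = 0.15·0.36644 + 0.85·0.21724
      = 0.054966 + 0.184654 = 0.23962

0.2396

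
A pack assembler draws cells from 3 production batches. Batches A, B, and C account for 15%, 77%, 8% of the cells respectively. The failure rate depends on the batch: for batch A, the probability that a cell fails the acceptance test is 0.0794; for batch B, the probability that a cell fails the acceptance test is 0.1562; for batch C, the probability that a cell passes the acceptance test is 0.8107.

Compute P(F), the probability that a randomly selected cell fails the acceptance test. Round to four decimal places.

P(F|C) = 1 − 0.8107 = 0.1893.
Summing over the partition,
P(F) = P(F|A)·P(A) + P(F|B)·P(B) + P(F|C)·P(C)
      = 0.0794·0.15 + 0.1562·0.77 + 0.1893·0.08
      = 0.01191 + 0.120274 + 0.015144 = 0.147328

0.1473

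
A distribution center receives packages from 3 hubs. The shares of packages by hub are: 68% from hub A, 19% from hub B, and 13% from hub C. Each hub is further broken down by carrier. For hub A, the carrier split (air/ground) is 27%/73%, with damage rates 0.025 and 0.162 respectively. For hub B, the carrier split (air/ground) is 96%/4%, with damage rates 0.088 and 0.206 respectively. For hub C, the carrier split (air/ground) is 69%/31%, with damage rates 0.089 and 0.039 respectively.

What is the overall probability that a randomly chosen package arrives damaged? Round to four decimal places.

0.1122

P(D|A) = 0.27·0.025 + 0.73·0.162 = 0.00675 + 0.11826 = 0.12501
P(D|B) = 0.96·0.088 + 0.04·0.206 = 0.08448 + 0.00824 = 0.09272
P(D|C) = 0.69·0.089 + 0.31·0.039 = 0.06141 + 0.01209 = 0.0735
By total probability over the outer partition,
P(D) = 0.68·0.12501 + 0.19·0.09272 + 0.13·0.0735
      = 0.0850068 + 0.0176168 + 0.009555 = 0.1121786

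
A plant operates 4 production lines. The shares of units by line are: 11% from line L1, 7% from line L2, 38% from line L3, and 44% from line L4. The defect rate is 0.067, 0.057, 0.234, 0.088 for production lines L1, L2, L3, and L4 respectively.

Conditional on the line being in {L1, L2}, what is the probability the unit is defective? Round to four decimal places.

P(D|S) ≈ 0.0631

Let S = {L1, L2}.
P(S) = 0.11 + 0.07 = 0.18.
P(D ∩ S) = 0.067·0.11 + 0.057·0.07 = 0.00737 + 0.00399 = 0.01136.
P(D | S) = 0.01136 / 0.18 = 0.063111…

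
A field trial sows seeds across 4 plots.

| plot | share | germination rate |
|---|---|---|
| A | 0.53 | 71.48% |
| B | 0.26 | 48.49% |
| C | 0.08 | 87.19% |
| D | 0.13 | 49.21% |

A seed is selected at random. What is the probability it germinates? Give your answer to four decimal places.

By the law of total probability,
P(G) = P(G|A)·P(A) + P(G|B)·P(B) + P(G|C)·P(C) + P(G|D)·P(D)
      = 0.7148·0.53 + 0.4849·0.26 + 0.8719·0.08 + 0.4921·0.13
      = 0.378844 + 0.126074 + 0.069752 + 0.063973 = 0.638643

0.6386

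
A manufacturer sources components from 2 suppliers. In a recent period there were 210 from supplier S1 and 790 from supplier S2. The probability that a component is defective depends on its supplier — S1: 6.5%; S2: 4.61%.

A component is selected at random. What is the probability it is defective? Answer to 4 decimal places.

P(D) ≈ 0.0501

Total: 210 + 790 = 1000.
P(S1) = 210/1000 = 0.21. P(S2) = 790/1000 = 0.79.
P(D) = P(D|S1)·P(S1) + P(D|S2)·P(S2)
      = 0.065·0.21 + 0.0461·0.79
      = 0.01365 + 0.036419 = 0.050069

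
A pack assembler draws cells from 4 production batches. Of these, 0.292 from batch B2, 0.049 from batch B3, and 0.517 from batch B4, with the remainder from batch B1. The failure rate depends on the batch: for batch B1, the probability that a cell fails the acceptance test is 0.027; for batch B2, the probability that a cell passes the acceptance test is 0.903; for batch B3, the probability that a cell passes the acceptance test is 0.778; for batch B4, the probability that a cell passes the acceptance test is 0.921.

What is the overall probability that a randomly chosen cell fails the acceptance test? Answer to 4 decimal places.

P(B1) = 1 − (0.292 + 0.049 + 0.517) = 0.142.
P(F|B2) = 1 − 0.903 = 0.097.
P(F|B3) = 1 − 0.778 = 0.222.
P(F|B4) = 1 − 0.921 = 0.079.
Summing over the partition,
P(F) = P(F|B1)·P(B1) + P(F|B2)·P(B2) + P(F|B3)·P(B3) + P(F|B4)·P(B4)
      = 0.027·0.142 + 0.097·0.292 + 0.222·0.049 + 0.079·0.517
      = 0.003834 + 0.028324 + 0.010878 + 0.040843 = 0.083879

P(F) ≈ 0.0839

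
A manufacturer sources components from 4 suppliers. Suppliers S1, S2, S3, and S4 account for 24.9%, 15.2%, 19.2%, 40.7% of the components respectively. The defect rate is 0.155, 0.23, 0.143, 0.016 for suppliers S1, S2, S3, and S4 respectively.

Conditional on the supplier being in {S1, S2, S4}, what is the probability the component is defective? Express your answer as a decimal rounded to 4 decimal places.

Let S = {S1, S2, S4}.
P(S) = 0.249 + 0.152 + 0.407 = 0.808.
P(D ∩ S) = 0.155·0.249 + 0.23·0.152 + 0.016·0.407 = 0.038595 + 0.03496 + 0.006512 = 0.080067.
P(D | S) = 0.080067 / 0.808 = 0.099093…

P(D|S) ≈ 0.0991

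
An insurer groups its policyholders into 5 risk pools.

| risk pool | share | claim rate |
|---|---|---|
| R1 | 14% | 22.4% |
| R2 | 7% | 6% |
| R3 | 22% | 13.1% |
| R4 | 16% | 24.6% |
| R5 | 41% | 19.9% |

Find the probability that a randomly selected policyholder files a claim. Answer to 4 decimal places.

P(C) ≈ 0.1853

P(C) = P(C|R1)·P(R1) + P(C|R2)·P(R2) + P(C|R3)·P(R3) + P(C|R4)·P(R4) + P(C|R5)·P(R5)
      = 0.224·0.14 + 0.06·0.07 + 0.131·0.22 + 0.246·0.16 + 0.199·0.41
      = 0.03136 + 0.0042 + 0.02882 + 0.03936 + 0.08159 = 0.18533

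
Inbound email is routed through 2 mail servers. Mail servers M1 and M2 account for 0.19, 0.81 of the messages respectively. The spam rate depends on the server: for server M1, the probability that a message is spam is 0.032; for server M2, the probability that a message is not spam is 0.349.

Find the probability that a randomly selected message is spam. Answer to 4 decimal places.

P(S) ≈ 0.5334

P(S|M2) = 1 − 0.349 = 0.651.
Using total probability over the partition,
P(S) = P(S|M1)·P(M1) + P(S|M2)·P(M2)
      = 0.032·0.19 + 0.651·0.81
      = 0.00608 + 0.52731 = 0.53339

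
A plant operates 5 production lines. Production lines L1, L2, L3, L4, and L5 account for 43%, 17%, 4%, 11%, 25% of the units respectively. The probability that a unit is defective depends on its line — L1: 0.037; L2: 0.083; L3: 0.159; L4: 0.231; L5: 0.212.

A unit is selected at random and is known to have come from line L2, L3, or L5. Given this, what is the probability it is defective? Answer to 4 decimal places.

Let S = {L2, L3, L5}.
P(S) = 0.17 + 0.04 + 0.25 = 0.46.
P(D ∩ S) = 0.083·0.17 + 0.159·0.04 + 0.212·0.25 = 0.01411 + 0.00636 + 0.053 = 0.07347.
P(D | S) = 0.07347 / 0.46 = 0.159717…

0.1597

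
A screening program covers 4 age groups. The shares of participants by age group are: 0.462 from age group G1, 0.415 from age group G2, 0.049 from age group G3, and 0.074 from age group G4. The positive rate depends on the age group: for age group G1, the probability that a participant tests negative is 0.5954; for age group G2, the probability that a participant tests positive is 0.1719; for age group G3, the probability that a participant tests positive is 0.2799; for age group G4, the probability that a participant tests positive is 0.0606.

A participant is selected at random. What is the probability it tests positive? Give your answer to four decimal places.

P(T|G1) = 1 − 0.5954 = 0.4046.
By the law of total probability,
P(T) = P(T|G1)·P(G1) + P(T|G2)·P(G2) + P(T|G3)·P(G3) + P(T|G4)·P(G4)
      = 0.4046·0.462 + 0.1719·0.415 + 0.2799·0.049 + 0.0606·0.074
      = 0.1869252 + 0.0713385 + 0.0137151 + 0.0044844 = 0.2764632

0.2765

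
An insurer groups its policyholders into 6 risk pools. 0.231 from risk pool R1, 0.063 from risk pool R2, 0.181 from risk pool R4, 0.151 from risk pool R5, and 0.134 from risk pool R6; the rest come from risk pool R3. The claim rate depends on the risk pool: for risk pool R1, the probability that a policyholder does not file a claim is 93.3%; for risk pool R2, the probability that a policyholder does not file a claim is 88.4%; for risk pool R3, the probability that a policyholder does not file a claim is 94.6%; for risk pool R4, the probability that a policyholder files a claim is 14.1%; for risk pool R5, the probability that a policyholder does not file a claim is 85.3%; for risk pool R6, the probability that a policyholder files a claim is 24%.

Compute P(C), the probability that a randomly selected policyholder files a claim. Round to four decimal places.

P(R3) = 1 − (0.231 + 0.063 + 0.181 + 0.151 + 0.134) = 0.24.
P(C|R1) = 1 − 0.933 = 0.067.
P(C|R2) = 1 − 0.884 = 0.116.
P(C|R3) = 1 − 0.946 = 0.054.
P(C|R5) = 1 − 0.853 = 0.147.
P(C) = P(C|R1)·P(R1) + P(C|R2)·P(R2) + P(C|R3)·P(R3) + P(C|R4)·P(R4) + P(C|R5)·P(R5) + P(C|R6)·P(R6)
      = 0.067·0.231 + 0.116·0.063 + 0.054·0.24 + 0.141·0.181 + 0.147·0.151 + 0.24·0.134
      = 0.015477 + 0.007308 + 0.01296 + 0.025521 + 0.022197 + 0.03216 = 0.115623

0.1156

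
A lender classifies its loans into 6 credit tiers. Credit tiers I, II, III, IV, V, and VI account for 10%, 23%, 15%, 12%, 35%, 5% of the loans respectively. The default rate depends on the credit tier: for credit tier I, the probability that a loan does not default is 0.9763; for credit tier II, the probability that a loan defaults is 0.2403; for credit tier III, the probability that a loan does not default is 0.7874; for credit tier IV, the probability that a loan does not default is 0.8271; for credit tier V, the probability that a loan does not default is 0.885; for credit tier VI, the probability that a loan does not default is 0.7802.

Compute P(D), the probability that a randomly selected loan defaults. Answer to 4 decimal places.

P(D|I) = 1 − 0.9763 = 0.0237.
P(D|III) = 1 − 0.7874 = 0.2126.
P(D|IV) = 1 − 0.8271 = 0.1729.
P(D|V) = 1 − 0.885 = 0.115.
P(D|VI) = 1 − 0.7802 = 0.2198.
P(D) = P(D|I)·P(I) + P(D|II)·P(II) + P(D|III)·P(III) + P(D|IV)·P(IV) + P(D|V)·P(V) + P(D|VI)·P(VI)
      = 0.0237·0.1 + 0.2403·0.23 + 0.2126·0.15 + 0.1729·0.12 + 0.115·0.35 + 0.2198·0.05
      = 0.00237 + 0.055269 + 0.03189 + 0.020748 + 0.04025 + 0.01099 = 0.161517

0.1615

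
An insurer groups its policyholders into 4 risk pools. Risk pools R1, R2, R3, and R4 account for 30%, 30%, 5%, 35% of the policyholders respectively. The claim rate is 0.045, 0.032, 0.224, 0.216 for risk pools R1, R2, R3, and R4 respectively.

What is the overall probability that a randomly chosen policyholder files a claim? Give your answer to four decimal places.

Summing over the partition,
P(C) = P(C|R1)·P(R1) + P(C|R2)·P(R2) + P(C|R3)·P(R3) + P(C|R4)·P(R4)
      = 0.045·0.3 + 0.032·0.3 + 0.224·0.05 + 0.216·0.35
      = 0.0135 + 0.0096 + 0.0112 + 0.0756 = 0.1099

P(C) ≈ 0.1099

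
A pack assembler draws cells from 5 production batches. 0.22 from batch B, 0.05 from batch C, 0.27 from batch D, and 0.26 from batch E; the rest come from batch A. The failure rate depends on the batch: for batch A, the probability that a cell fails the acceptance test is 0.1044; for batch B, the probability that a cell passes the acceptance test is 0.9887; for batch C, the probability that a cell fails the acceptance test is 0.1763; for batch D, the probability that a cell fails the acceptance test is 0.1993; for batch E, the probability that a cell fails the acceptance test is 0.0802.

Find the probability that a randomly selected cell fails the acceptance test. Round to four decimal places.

P(A) = 1 − (0.22 + 0.05 + 0.27 + 0.26) = 0.2.
P(F|B) = 1 − 0.9887 = 0.0113.
P(F) = P(F|A)·P(A) + P(F|B)·P(B) + P(F|C)·P(C) + P(F|D)·P(D) + P(F|E)·P(E)
      = 0.1044·0.2 + 0.0113·0.22 + 0.1763·0.05 + 0.1993·0.27 + 0.0802·0.26
      = 0.02088 + 0.002486 + 0.008815 + 0.053811 + 0.020852 = 0.106844

0.1068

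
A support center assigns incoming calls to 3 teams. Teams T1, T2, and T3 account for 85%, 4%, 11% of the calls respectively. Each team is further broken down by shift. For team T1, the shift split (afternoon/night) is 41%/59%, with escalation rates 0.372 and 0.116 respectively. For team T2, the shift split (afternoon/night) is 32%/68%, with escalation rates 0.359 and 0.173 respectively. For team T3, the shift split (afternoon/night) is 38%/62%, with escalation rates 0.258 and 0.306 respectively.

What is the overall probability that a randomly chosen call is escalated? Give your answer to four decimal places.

0.2288

P(E|T1) = 0.41·0.372 + 0.59·0.116 = 0.15252 + 0.06844 = 0.22096
P(E|T2) = 0.32·0.359 + 0.68·0.173 = 0.11488 + 0.11764 = 0.23252
P(E|T3) = 0.38·0.258 + 0.62·0.306 = 0.09804 + 0.18972 = 0.28776
By total probability over the outer partition,
P(E) = 0.85·0.22096 + 0.04·0.23252 + 0.11·0.28776
      = 0.187816 + 0.0093008 + 0.0316536 = 0.2287704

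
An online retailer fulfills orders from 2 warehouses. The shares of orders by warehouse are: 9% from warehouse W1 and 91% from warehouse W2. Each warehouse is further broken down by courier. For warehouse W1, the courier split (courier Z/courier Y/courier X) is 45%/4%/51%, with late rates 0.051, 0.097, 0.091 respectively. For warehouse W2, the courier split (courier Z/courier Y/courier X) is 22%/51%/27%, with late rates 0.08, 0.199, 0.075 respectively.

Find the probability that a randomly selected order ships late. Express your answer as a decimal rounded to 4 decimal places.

0.1334

P(L|W1) = 0.45·0.051 + 0.04·0.097 + 0.51·0.091 = 0.02295 + 0.00388 + 0.04641 = 0.07324
P(L|W2) = 0.22·0.08 + 0.51·0.199 + 0.27·0.075 = 0.0176 + 0.10149 + 0.02025 = 0.13934
Then overall,
P(L) = 0.09·0.07324 + 0.91·0.13934
      = 0.0065916 + 0.1267994 = 0.133391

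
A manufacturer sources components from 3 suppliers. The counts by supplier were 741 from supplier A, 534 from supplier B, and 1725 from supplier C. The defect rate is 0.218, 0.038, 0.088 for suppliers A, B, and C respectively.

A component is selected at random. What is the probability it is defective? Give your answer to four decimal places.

P(D) ≈ 0.1112

Total: 741 + 534 + 1725 = 3000.
P(A) = 741/3000 = 0.247. P(B) = 534/3000 = 0.178. P(C) = 1725/3000 = 0.575.
Summing over the partition,
P(D) = P(D|A)·P(A) + P(D|B)·P(B) + P(D|C)·P(C)
      = 0.218·0.247 + 0.038·0.178 + 0.088·0.575
      = 0.053846 + 0.006764 + 0.0506 = 0.11121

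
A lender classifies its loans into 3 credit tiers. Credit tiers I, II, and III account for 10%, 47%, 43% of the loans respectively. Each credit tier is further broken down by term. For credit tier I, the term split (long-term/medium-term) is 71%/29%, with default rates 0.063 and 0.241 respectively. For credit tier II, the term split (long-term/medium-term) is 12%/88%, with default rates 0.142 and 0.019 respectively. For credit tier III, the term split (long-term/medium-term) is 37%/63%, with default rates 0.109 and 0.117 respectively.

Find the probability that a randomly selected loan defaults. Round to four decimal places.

P(D) ≈ 0.0764

P(D|I) = 0.71·0.063 + 0.29·0.241 = 0.04473 + 0.06989 = 0.11462
P(D|II) = 0.12·0.142 + 0.88·0.019 = 0.01704 + 0.01672 = 0.03376
P(D|III) = 0.37·0.109 + 0.63·0.117 = 0.04033 + 0.07371 = 0.11404
Then overall,
P(D) = 0.1·0.11462 + 0.47·0.03376 + 0.43·0.11404
      = 0.011462 + 0.0158672 + 0.0490372 = 0.0763664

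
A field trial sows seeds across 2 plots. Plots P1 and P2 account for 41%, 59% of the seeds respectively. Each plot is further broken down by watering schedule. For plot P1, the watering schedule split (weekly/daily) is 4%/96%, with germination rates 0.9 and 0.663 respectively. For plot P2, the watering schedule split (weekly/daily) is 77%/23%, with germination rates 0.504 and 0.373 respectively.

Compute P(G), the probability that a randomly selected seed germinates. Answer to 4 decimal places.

P(G|P1) = 0.04·0.9 + 0.96·0.663 = 0.036 + 0.63648 = 0.67248
P(G|P2) = 0.77·0.504 + 0.23·0.373 = 0.38808 + 0.08579 = 0.47387
By total probability over the outer partition,
P(G) = 0.41·0.67248 + 0.59·0.47387
      = 0.2757168 + 0.2795833 = 0.5553001

0.5553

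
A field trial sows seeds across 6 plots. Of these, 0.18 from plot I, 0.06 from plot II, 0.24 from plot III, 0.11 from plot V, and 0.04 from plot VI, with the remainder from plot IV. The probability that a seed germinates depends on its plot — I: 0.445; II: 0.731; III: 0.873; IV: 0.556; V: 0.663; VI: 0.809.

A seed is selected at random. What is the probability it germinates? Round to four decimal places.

P(G) ≈ 0.6445

P(IV) = 1 − (0.18 + 0.06 + 0.24 + 0.11 + 0.04) = 0.37.
Using total probability over the partition,
P(G) = P(G|I)·P(I) + P(G|II)·P(II) + P(G|III)·P(III) + P(G|IV)·P(IV) + P(G|V)·P(V) + P(G|VI)·P(VI)
      = 0.445·0.18 + 0.731·0.06 + 0.873·0.24 + 0.556·0.37 + 0.663·0.11 + 0.809·0.04
      = 0.0801 + 0.04386 + 0.20952 + 0.20572 + 0.07293 + 0.03236 = 0.64449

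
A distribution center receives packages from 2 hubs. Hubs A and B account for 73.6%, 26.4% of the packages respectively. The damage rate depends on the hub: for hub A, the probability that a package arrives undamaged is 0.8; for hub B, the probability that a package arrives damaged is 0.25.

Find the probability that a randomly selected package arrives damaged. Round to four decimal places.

P(D|A) = 1 − 0.8 = 0.2.
P(D) = P(D|A)·P(A) + P(D|B)·P(B)
      = 0.2·0.736 + 0.25·0.264
      = 0.1472 + 0.066 = 0.2132

0.2132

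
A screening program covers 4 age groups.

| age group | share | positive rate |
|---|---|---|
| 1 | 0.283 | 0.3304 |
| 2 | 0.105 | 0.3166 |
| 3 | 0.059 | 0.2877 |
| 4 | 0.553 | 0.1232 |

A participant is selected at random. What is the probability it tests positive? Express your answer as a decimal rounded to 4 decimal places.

P(T) ≈ 0.2119

P(T) = P(T|1)·P(1) + P(T|2)·P(2) + P(T|3)·P(3) + P(T|4)·P(4)
      = 0.3304·0.283 + 0.3166·0.105 + 0.2877·0.059 + 0.1232·0.553
      = 0.0935032 + 0.033243 + 0.0169743 + 0.0681296 = 0.2118501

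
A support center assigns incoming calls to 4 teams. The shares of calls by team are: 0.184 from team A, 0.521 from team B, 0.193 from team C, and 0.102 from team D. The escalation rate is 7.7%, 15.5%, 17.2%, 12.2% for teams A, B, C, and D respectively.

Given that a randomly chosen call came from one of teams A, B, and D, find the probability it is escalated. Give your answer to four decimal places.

0.1330

Let S = {A, B, D}.
P(S) = 0.184 + 0.521 + 0.102 = 0.807.
P(E ∩ S) = 0.077·0.184 + 0.155·0.521 + 0.122·0.102 = 0.014168 + 0.080755 + 0.012444 = 0.107367.
P(E | S) = 0.107367 / 0.807 = 0.133045…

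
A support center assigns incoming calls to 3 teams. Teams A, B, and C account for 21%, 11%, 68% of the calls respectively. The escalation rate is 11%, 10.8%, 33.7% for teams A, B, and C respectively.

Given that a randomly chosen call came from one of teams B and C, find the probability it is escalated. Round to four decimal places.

Let S = {B, C}.
P(S) = 0.11 + 0.68 = 0.79.
P(E ∩ S) = 0.108·0.11 + 0.337·0.68 = 0.01188 + 0.22916 = 0.24104.
P(E | S) = 0.24104 / 0.79 = 0.305114…

P(E|S) ≈ 0.3051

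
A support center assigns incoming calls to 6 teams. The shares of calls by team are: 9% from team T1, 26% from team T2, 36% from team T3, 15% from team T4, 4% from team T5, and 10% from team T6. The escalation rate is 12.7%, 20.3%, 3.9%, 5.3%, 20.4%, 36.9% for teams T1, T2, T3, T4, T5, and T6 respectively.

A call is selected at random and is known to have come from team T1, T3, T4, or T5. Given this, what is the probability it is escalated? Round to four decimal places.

P(E|S) ≈ 0.0650

Let S = {T1, T3, T4, T5}.
P(S) = 0.09 + 0.36 + 0.15 + 0.04 = 0.64.
P(E ∩ S) = 0.127·0.09 + 0.039·0.36 + 0.053·0.15 + 0.204·0.04 = 0.01143 + 0.01404 + 0.00795 + 0.00816 = 0.04158.
P(E | S) = 0.04158 / 0.64 = 0.064969…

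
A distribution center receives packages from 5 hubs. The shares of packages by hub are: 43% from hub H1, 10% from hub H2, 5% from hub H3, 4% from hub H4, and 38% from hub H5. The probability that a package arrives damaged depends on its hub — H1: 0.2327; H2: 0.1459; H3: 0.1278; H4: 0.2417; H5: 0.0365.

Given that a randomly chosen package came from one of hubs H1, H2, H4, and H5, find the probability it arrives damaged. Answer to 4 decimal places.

0.1455

Let S = {H1, H2, H4, H5}.
P(S) = 0.43 + 0.1 + 0.04 + 0.38 = 0.95.
P(D ∩ S) = 0.2327·0.43 + 0.1459·0.1 + 0.2417·0.04 + 0.0365·0.38 = 0.100061 + 0.01459 + 0.009668 + 0.01387 = 0.138189.
P(D | S) = 0.138189 / 0.95 = 0.145462…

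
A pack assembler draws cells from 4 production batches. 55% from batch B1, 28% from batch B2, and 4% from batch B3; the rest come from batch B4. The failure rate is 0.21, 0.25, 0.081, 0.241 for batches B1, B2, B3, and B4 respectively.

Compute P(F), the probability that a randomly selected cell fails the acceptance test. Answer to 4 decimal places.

P(B4) = 1 − (0.55 + 0.28 + 0.04) = 0.13.
Summing over the partition,
P(F) = P(F|B1)·P(B1) + P(F|B2)·P(B2) + P(F|B3)·P(B3) + P(F|B4)·P(B4)
      = 0.21·0.55 + 0.25·0.28 + 0.081·0.04 + 0.241·0.13
      = 0.1155 + 0.07 + 0.00324 + 0.03133 = 0.22007

0.2201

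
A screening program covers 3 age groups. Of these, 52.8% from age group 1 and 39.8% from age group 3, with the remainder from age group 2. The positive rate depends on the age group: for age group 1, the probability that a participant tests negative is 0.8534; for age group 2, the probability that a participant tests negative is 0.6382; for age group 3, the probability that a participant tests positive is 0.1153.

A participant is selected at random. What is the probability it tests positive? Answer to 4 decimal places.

P(2) = 1 − (0.528 + 0.398) = 0.074.
P(T|1) = 1 − 0.8534 = 0.1466.
P(T|2) = 1 − 0.6382 = 0.3618.
P(T) = P(T|1)·P(1) + P(T|2)·P(2) + P(T|3)·P(3)
      = 0.1466·0.528 + 0.3618·0.074 + 0.1153·0.398
      = 0.0774048 + 0.0267732 + 0.0458894 = 0.1500674

P(T) ≈ 0.1501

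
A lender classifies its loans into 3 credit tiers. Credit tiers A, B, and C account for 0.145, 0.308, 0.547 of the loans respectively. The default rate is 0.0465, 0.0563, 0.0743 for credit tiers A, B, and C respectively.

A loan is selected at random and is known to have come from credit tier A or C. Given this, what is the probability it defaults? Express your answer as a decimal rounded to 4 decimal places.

Let S = {A, C}.
P(S) = 0.145 + 0.547 = 0.692.
P(D ∩ S) = 0.0465·0.145 + 0.0743·0.547 = 0.0067425 + 0.0406421 = 0.0473846.
P(D | S) = 0.0473846 / 0.692 = 0.068475…

P(D|S) ≈ 0.0685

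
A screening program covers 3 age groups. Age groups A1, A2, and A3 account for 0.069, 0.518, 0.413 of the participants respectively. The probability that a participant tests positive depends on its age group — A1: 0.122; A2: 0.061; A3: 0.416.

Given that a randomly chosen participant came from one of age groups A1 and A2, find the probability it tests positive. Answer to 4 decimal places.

Let S = {A1, A2}.
P(S) = 0.069 + 0.518 = 0.587.
P(T ∩ S) = 0.122·0.069 + 0.061·0.518 = 0.008418 + 0.031598 = 0.040016.
P(T | S) = 0.040016 / 0.587 = 0.068170…

0.0682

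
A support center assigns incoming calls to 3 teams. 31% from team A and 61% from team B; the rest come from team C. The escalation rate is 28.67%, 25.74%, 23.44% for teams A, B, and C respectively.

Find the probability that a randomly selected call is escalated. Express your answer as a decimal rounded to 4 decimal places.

0.2646

P(C) = 1 − (0.31 + 0.61) = 0.08.
Using total probability over the partition,
P(E) = P(E|A)·P(A) + P(E|B)·P(B) + P(E|C)·P(C)
      = 0.2867·0.31 + 0.2574·0.61 + 0.2344·0.08
      = 0.088877 + 0.157014 + 0.018752 = 0.264643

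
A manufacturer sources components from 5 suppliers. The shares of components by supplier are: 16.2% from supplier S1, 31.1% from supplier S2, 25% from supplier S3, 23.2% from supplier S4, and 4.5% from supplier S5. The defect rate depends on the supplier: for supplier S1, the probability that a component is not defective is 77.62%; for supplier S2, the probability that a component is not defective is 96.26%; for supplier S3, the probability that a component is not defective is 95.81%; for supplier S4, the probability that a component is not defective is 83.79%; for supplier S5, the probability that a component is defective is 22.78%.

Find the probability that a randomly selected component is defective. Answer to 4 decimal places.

0.1062

P(D|S1) = 1 − 0.7762 = 0.2238.
P(D|S2) = 1 − 0.9626 = 0.0374.
P(D|S3) = 1 − 0.9581 = 0.0419.
P(D|S4) = 1 − 0.8379 = 0.1621.
P(D) = P(D|S1)·P(S1) + P(D|S2)·P(S2) + P(D|S3)·P(S3) + P(D|S4)·P(S4) + P(D|S5)·P(S5)
      = 0.2238·0.162 + 0.0374·0.311 + 0.0419·0.25 + 0.1621·0.232 + 0.2278·0.045
      = 0.0362556 + 0.0116314 + 0.010475 + 0.0376072 + 0.010251 = 0.1062202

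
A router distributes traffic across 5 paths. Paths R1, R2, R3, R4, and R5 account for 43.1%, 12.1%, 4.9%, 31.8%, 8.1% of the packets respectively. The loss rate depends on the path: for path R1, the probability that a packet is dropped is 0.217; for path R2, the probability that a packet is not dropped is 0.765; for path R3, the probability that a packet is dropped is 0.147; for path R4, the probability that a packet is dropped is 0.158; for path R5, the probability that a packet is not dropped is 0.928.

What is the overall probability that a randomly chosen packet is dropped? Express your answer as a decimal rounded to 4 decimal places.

P(L|R2) = 1 − 0.765 = 0.235.
P(L|R5) = 1 − 0.928 = 0.072.
P(L) = P(L|R1)·P(R1) + P(L|R2)·P(R2) + P(L|R3)·P(R3) + P(L|R4)·P(R4) + P(L|R5)·P(R5)
      = 0.217·0.431 + 0.235·0.121 + 0.147·0.049 + 0.158·0.318 + 0.072·0.081
      = 0.093527 + 0.028435 + 0.007203 + 0.050244 + 0.005832 = 0.185241

P(L) ≈ 0.1852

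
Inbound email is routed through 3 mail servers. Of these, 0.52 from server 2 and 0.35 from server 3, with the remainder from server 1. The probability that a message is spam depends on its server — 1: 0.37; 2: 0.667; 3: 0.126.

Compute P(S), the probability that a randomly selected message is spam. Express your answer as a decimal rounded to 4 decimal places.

P(1) = 1 − (0.52 + 0.35) = 0.13.
P(S) = P(S|1)·P(1) + P(S|2)·P(2) + P(S|3)·P(3)
      = 0.37·0.13 + 0.667·0.52 + 0.126·0.35
      = 0.0481 + 0.34684 + 0.0441 = 0.43904

0.4390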